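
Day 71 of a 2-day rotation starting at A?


Shifts: A, B
Start: A (index 0)
Day 71: (0 + 71 - 1) mod 2
= 70 mod 2
= 0
Index 0 → shift A

Shift A


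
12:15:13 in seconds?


44113 seconds

Hours: 12 × 3600 = 43200
Minutes: 15 × 60 = 900
Seconds: 13
Total = 43200 + 900 + 13 = 44113


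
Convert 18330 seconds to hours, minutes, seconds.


5h 5m 30s

Hours: 18330 ÷ 3600 = 5 remainder 330
Minutes: 330 ÷ 60 = 5 remainder 30
Seconds: 30


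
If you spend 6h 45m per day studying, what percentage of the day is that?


28.1%

Time: 405 minutes
Day: 1440 minutes
Percentage = (405/1440) × 100 ≈ 28.1%


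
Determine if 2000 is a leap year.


Rules: divisible by 4 AND (not by 100 OR by 400)
2000 ÷ 4 = 500 exactly → divisible by 4
2000 ÷ 100 = 20 exactly → divisible by 100
2000 ÷ 400 = 5 exactly → divisible by 400
Divisible by 400 → leap year

Yes


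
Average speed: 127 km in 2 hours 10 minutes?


58.6 km/h

Distance: 127 km
Time: 2h 10m = 130 min = 130/60 = 13/6 hours
Speed = 127 ÷ (13/6) = 127 × 6 / 13 = 762/13 ≈ 58.6 km/h


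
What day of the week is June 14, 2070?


Saturday

Zeller's congruence:
q=14, m=6, k=70, j=20
h = (14 + ⌊13×7/5⌋ + 70 + ⌊70/4⌋ + ⌊20/4⌋ - 2×20) mod 7
= (14 + 18 + 70 + 17 + 5 - 40) mod 7
= 84 mod 7 = 0
h=0 → Saturday


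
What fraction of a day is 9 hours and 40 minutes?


0.4028 (40.28%)

Total minutes: 9×60 + 40 = 580
Day = 24×60 = 1440 minutes
Fraction = 580/1440 ≈ 0.4028
As a percentage: 580/1440 × 100 ≈ 40.28%


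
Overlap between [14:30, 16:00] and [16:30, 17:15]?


Meeting A: 870-960 (in minutes from midnight)
Meeting B: 990-1035
Overlap start = max(870, 990) = 990
Overlap end = min(960, 1035) = 960
Overlap = max(0, 960 - 990) = 0 min

0 minutes


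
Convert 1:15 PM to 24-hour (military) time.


13:15

Input: 1:15 PM
PM: 1 + 12 = 13


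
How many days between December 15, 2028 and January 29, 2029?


45 days

From December 15, 2028 to January 29, 2029
Rest of December 2028: 31 - 15 = 16
Days into January 2029: 29
Total = 16 + 29 = 45 days


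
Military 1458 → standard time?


2:58 PM

Hour: 14
14 - 12 = 2 → PM


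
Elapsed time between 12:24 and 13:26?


End time in minutes: 13×60 + 26 = 806
Start time in minutes: 12×60 + 24 = 744
Difference = 806 - 744 = 62 minutes
= 1 hours 2 minutes

1h 2m


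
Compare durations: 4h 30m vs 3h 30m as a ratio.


Duration 1: 270 minutes
Duration 2: 210 minutes
Ratio = 270:210
GCD = 30
Simplified = 9:7
As a decimal: 9/7 ≈ 1.29

9:7 (1.29)


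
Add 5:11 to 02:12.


07:23

Start: 132 minutes from midnight
Add: 311 minutes
Total: 443 minutes
Hours: 443 ÷ 60 = 7 remainder 23


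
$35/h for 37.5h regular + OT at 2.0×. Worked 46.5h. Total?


Regular: 37.5h × $35 = $1312.50
Overtime: 46.5 - 37.5 = 9.0h
OT pay: 9.0h × $35 × 2.0 = $630.00
Total = $1312.50 + $630.00 = $1942.50

$1942.50


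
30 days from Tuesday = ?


Thursday

Start: Tuesday (index 1)
(1 + 30) mod 7
= 31 mod 7
= 3
Index 3 → Thursday


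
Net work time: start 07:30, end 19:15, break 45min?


11h 0m (660 minutes)

Total time = (19×60+15) - (7×60+30)
= 1155 - 450 = 705 min
Minus break: 705 - 45 = 660 min
= 11h 0m


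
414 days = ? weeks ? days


59 weeks 1 days

Weeks: 414 ÷ 7 = 59 remainder 1


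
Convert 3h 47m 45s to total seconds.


Hours: 3 × 3600 = 10800
Minutes: 47 × 60 = 2820
Seconds: 45
Total = 10800 + 2820 + 45 = 13665

13665 seconds


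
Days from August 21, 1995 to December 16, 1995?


From August 21, 1995 to December 16, 1995
Rest of August 1995: 31 - 21 = 10
Full months: September 30, October 31, November 30
Days into December 1995: 16
Total = 10 + 30 + 31 + 30 + 16 = 117 days

117 days


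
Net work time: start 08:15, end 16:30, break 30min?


Total time = (16×60+30) - (8×60+15)
= 990 - 495 = 495 min
Minus break: 495 - 30 = 465 min
= 7h 45m

7h 45m (465 minutes)


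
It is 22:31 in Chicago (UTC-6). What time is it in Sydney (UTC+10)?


Time difference = UTC+10 - UTC-6 = +16 hours
New hour = (22 + 16) mod 24
= 38 mod 24 = 14
Minutes unchanged → 14:31; 38 ≥ 24 → next day

14:31 (next day)


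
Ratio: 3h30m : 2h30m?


7:5 (1.40)

Duration 1: 210 minutes
Duration 2: 150 minutes
Ratio = 210:150
GCD = 30
Simplified = 7:5
As a decimal: 7/5 = 1.40


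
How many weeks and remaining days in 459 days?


65 weeks 4 days

Weeks: 459 ÷ 7 = 65 remainder 4


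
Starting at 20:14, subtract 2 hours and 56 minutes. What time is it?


17:18

Start: 1214 minutes from midnight
Subtract: 176 minutes
Remaining: 1214 - 176 = 1038
Hours: 17, Minutes: 18


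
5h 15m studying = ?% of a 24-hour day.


21.9%

Time: 315 minutes
Day: 1440 minutes
Percentage = (315/1440) × 100 ≈ 21.9%


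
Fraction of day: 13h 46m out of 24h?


Total minutes: 13×60 + 46 = 826
Day = 24×60 = 1440 minutes
Fraction = 826/1440 ≈ 0.5736
As a percentage: 826/1440 × 100 ≈ 57.36%

0.5736 (57.36%)


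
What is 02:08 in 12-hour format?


Hour: 2
2 < 12 → AM

2:08 AM


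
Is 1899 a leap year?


No

Rules: divisible by 4 AND (not by 100 OR by 400)
1899 ÷ 4 = 474 remainder 3 → not divisible by 4
Not divisible by 4 → not a leap year


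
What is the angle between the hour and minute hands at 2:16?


28.0°

Hour hand = 2×30 + 16×0.5 = 68.0°
Minute hand = 16×6 = 96°
Difference = |68.0 - 96| = 28.0°


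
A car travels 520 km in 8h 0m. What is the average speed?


Distance: 520 km
Time: 8 hours
Speed = 520 / 8 = 65.0 km/h

65.0 km/h


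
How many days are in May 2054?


Month: May (month 5)
May has 31 days

31 days


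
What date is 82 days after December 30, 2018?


March 22, 2019

Start: December 30, 2018
Add 82 days
December 30 → January 1: 31 - 30 + 1 = 2 days (82 - 2 = 80 left)
January 1 → February 1: 31 - 1 + 1 = 31 days (80 - 31 = 49 left)
February 1 → March 1: 28 - 1 + 1 = 28 days (49 - 28 = 21 left)
March 1 + 21 = March 22, 2019


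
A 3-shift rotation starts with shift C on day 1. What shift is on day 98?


Shifts: A, B, C
Start: C (index 2)
Day 98: (2 + 98 - 1) mod 3
= 99 mod 3
= 0
Index 0 → shift A

Shift A


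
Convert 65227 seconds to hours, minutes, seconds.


Hours: 65227 ÷ 3600 = 18 remainder 427
Minutes: 427 ÷ 60 = 7 remainder 7
Seconds: 7

18h 7m 7s


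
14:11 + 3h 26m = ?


17:37

Start: 851 minutes from midnight
Add: 206 minutes
Total: 1057 minutes
Hours: 1057 ÷ 60 = 17 remainder 37


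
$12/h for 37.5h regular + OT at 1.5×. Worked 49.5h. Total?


Regular: 37.5h × $12 = $450.00
Overtime: 49.5 - 37.5 = 12.0h
OT pay: 12.0h × $12 × 1.5 = $216.00
Total = $450.00 + $216.00 = $666.00

$666.00


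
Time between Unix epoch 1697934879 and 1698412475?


Difference = 1698412475 - 1697934879 = 477596 seconds
In hours: 477596 / 3600 ≈ 132.7
In days: 477596 / 86400 ≈ 5.53

477596 seconds (132.7 hours / 5.53 days)


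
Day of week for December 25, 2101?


Sunday

Zeller's congruence:
q=25, m=12, k=1, j=21
h = (25 + ⌊13×13/5⌋ + 1 + ⌊1/4⌋ + ⌊21/4⌋ - 2×21) mod 7
= (25 + 33 + 1 + 0 + 5 - 42) mod 7
= 22 mod 7 = 1
h=1 → Sunday


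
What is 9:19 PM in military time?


Input: 9:19 PM
PM: 9 + 12 = 21

21:19


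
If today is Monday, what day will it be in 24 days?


Start: Monday (index 0)
(0 + 24) mod 7
= 24 mod 7
= 3
Index 3 → Thursday

Thursday


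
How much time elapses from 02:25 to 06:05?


End time in minutes: 6×60 + 5 = 365
Start time in minutes: 2×60 + 25 = 145
Difference = 365 - 145 = 220 minutes
= 3 hours 40 minutes

3h 40m


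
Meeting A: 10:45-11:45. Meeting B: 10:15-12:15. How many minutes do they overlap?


Meeting A: 645-705 (in minutes from midnight)
Meeting B: 615-735
Overlap start = max(645, 615) = 645
Overlap end = min(705, 735) = 705
Overlap = max(0, 705 - 645) = 60 min

60 minutes


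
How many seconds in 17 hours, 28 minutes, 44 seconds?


Hours: 17 × 3600 = 61200
Minutes: 28 × 60 = 1680
Seconds: 44
Total = 61200 + 1680 + 44 = 62924

62924 seconds


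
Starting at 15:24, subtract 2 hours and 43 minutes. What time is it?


12:41

Start: 924 minutes from midnight
Subtract: 163 minutes
Remaining: 924 - 163 = 761
Hours: 12, Minutes: 41


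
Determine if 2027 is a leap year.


No

Rules: divisible by 4 AND (not by 100 OR by 400)
2027 ÷ 4 = 506 remainder 3 → not divisible by 4
Not divisible by 4 → not a leap year


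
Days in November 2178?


Month: November (month 11)
November has 30 days

30 days


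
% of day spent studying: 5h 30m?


22.9%

Time: 330 minutes
Day: 1440 minutes
Percentage = (330/1440) × 100 ≈ 22.9%


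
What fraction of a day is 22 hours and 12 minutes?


Total minutes: 22×60 + 12 = 1332
Day = 24×60 = 1440 minutes
Fraction = 1332/1440 = 0.9250
As a percentage: 1332/1440 × 100 = 92.50%

0.9250 (92.50%)


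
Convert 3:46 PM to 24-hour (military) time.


Input: 3:46 PM
PM: 3 + 12 = 15

15:46


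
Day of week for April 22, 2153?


Sunday

Zeller's congruence:
q=22, m=4, k=53, j=21
h = (22 + ⌊13×5/5⌋ + 53 + ⌊53/4⌋ + ⌊21/4⌋ - 2×21) mod 7
= (22 + 13 + 53 + 13 + 5 - 42) mod 7
= 64 mod 7 = 1
h=1 → Sunday


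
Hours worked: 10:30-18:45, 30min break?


Total time = (18×60+45) - (10×60+30)
= 1125 - 630 = 495 min
Minus break: 495 - 30 = 465 min
= 7h 45m

7h 45m (465 minutes)


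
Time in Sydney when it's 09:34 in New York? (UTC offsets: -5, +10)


00:34 (next day)

Time difference = UTC+10 - UTC-5 = +15 hours
New hour = (9 + 15) mod 24
= 24 mod 24 = 0
Minutes unchanged → 00:34; 24 ≥ 24 → next day


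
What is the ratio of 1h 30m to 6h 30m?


3:13 (0.23)

Duration 1: 90 minutes
Duration 2: 390 minutes
Ratio = 90:390
GCD = 30
Simplified = 3:13
As a decimal: 3/13 ≈ 0.23


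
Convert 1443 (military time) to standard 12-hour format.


Hour: 14
14 - 12 = 2 → PM

2:43 PM


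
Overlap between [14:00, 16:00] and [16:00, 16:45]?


0 minutes

Meeting A: 840-960 (in minutes from midnight)
Meeting B: 960-1005
Overlap start = max(840, 960) = 960
Overlap end = min(960, 1005) = 960
Overlap = max(0, 960 - 960) = 0 min


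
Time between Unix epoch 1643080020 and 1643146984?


Difference = 1643146984 - 1643080020 = 66964 seconds
In hours: 66964 / 3600 ≈ 18.6
In days: 66964 / 86400 ≈ 0.78

66964 seconds (18.6 hours / 0.78 days)


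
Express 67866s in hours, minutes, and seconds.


Hours: 67866 ÷ 3600 = 18 remainder 3066
Minutes: 3066 ÷ 60 = 51 remainder 6
Seconds: 6

18h 51m 6s


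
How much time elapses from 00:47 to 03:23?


2h 36m

End time in minutes: 3×60 + 23 = 203
Start time in minutes: 0×60 + 47 = 47
Difference = 203 - 47 = 156 minutes
= 2 hours 36 minutes


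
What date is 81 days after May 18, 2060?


August 7, 2060

Start: May 18, 2060
Add 81 days
May 18 → June 1: 31 - 18 + 1 = 14 days (81 - 14 = 67 left)
June 1 → July 1: 30 - 1 + 1 = 30 days (67 - 30 = 37 left)
July 1 → August 1: 31 - 1 + 1 = 31 days (37 - 31 = 6 left)
August 1 + 6 = August 7, 2060


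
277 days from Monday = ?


Friday

Start: Monday (index 0)
(0 + 277) mod 7
= 277 mod 7
= 4
Index 4 → Friday


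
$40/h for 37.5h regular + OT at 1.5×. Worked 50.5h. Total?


$2280.00

Regular: 37.5h × $40 = $1500.00
Overtime: 50.5 - 37.5 = 13.0h
OT pay: 13.0h × $40 × 1.5 = $780.00
Total = $1500.00 + $780.00 = $2280.00


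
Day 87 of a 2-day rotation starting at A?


Shifts: A, B
Start: A (index 0)
Day 87: (0 + 87 - 1) mod 2
= 86 mod 2
= 0
Index 0 → shift A

Shift A


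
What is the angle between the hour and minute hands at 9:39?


55.5°

Hour hand = 9×30 + 39×0.5 = 289.5°
Minute hand = 39×6 = 234°
Difference = |289.5 - 234| = 55.5°


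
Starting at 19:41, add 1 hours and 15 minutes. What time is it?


20:56

Start: 1181 minutes from midnight
Add: 75 minutes
Total: 1256 minutes
Hours: 1256 ÷ 60 = 20 remainder 56


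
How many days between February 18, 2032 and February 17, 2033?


365 days

From February 18, 2032 to February 17, 2033
Rest of February 2032: 29 - 18 = 11
Full months: March 31, April 30, May 31, June 30, July 31, August 31, September 30, October 31, November 30, December 31, January 31
Days into February 2033: 17
Total = 11 + 31 + 30 + 31 + 30 + 31 + 31 + 30 + 31 + 30 + 31 + 31 + 17 = 365 days


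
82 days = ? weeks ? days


11 weeks 5 days

Weeks: 82 ÷ 7 = 11 remainder 5


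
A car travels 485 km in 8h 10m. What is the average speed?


Distance: 485 km
Time: 8h 10m = 490 min = 490/60 = 49/6 hours
Speed = 485 ÷ (49/6) = 485 × 6 / 49 = 2910/49 ≈ 59.4 km/h

59.4 km/h


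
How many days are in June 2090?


Month: June (month 6)
June has 30 days

30 days


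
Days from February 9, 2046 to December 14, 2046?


308 days

From February 9, 2046 to December 14, 2046
Rest of February 2046: 28 - 9 = 19
Full months: March 31, April 30, May 31, June 30, July 31, August 31, September 30, October 31, November 30
Days into December 2046: 14
Total = 19 + 31 + 30 + 31 + 30 + 31 + 31 + 30 + 31 + 30 + 14 = 308 days


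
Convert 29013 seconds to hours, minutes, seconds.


Hours: 29013 ÷ 3600 = 8 remainder 213
Minutes: 213 ÷ 60 = 3 remainder 33
Seconds: 33

8h 3m 33s


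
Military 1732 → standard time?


Hour: 17
17 - 12 = 5 → PM

5:32 PM


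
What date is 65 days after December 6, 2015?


February 9, 2016

Start: December 6, 2015
Add 65 days
December 6 → January 1: 31 - 6 + 1 = 26 days (65 - 26 = 39 left)
January 1 → February 1: 31 - 1 + 1 = 31 days (39 - 31 = 8 left)
February 1 + 8 = February 9, 2016


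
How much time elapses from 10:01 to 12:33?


End time in minutes: 12×60 + 33 = 753
Start time in minutes: 10×60 + 1 = 601
Difference = 753 - 601 = 152 minutes
= 2 hours 32 minutes

2h 32m


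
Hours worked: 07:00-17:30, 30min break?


Total time = (17×60+30) - (7×60+0)
= 1050 - 420 = 630 min
Minus break: 630 - 30 = 600 min
= 10h 0m

10h 0m (600 minutes)


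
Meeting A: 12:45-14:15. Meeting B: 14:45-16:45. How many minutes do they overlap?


0 minutes

Meeting A: 765-855 (in minutes from midnight)
Meeting B: 885-1005
Overlap start = max(765, 885) = 885
Overlap end = min(855, 1005) = 855
Overlap = max(0, 855 - 885) = 0 min


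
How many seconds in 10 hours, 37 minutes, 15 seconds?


38235 seconds

Hours: 10 × 3600 = 36000
Minutes: 37 × 60 = 2220
Seconds: 15
Total = 36000 + 2220 + 15 = 38235


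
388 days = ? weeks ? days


55 weeks 3 days

Weeks: 388 ÷ 7 = 55 remainder 3


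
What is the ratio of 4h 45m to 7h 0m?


Duration 1: 285 minutes
Duration 2: 420 minutes
Ratio = 285:420
GCD = 15
Simplified = 19:28
As a decimal: 19/28 ≈ 0.68

19:28 (0.68)


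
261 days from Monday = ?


Start: Monday (index 0)
(0 + 261) mod 7
= 261 mod 7
= 2
Index 2 → Wednesday

Wednesday


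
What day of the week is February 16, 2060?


Monday

Zeller's congruence:
q=16, m=14, k=59, j=20
h = (16 + ⌊13×15/5⌋ + 59 + ⌊59/4⌋ + ⌊20/4⌋ - 2×20) mod 7
= (16 + 39 + 59 + 14 + 5 - 40) mod 7
= 93 mod 7 = 2
h=2 → Monday


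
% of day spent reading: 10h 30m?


Time: 630 minutes
Day: 1440 minutes
Percentage = (630/1440) × 100 ≈ 43.8%

43.8%


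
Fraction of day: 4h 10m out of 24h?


0.1736 (17.36%)

Total minutes: 4×60 + 10 = 250
Day = 24×60 = 1440 minutes
Fraction = 250/1440 ≈ 0.1736
As a percentage: 250/1440 × 100 ≈ 17.36%


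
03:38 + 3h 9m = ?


Start: 218 minutes from midnight
Add: 189 minutes
Total: 407 minutes
Hours: 407 ÷ 60 = 6 remainder 47

06:47


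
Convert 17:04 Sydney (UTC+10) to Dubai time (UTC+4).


11:04

Time difference = UTC+4 - UTC+10 = -6 hours
New hour = (17 -6) mod 24
= 11 mod 24 = 11
Minutes unchanged → 11:04


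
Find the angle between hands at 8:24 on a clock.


108.0°

Hour hand = 8×30 + 24×0.5 = 252.0°
Minute hand = 24×6 = 144°
Difference = |252.0 - 144| = 108.0°


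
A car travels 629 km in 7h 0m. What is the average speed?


89.9 km/h

Distance: 629 km
Time: 7 hours
Speed = 629 / 7 ≈ 89.9 km/h


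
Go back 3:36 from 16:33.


12:57

Start: 993 minutes from midnight
Subtract: 216 minutes
Remaining: 993 - 216 = 777
Hours: 12, Minutes: 57


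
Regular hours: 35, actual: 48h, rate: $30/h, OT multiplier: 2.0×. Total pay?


$1830.00

Regular: 35h × $30 = $1050.00
Overtime: 48 - 35 = 13h
OT pay: 13h × $30 × 2.0 = $780.00
Total = $1050.00 + $780.00 = $1830.00


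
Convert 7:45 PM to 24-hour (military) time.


Input: 7:45 PM
PM: 7 + 12 = 19

19:45


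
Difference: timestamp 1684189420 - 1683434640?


Difference = 1684189420 - 1683434640 = 754780 seconds
In hours: 754780 / 3600 ≈ 209.7
In days: 754780 / 86400 ≈ 8.74

754780 seconds (209.7 hours / 8.74 days)


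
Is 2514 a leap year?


No

Rules: divisible by 4 AND (not by 100 OR by 400)
2514 ÷ 4 = 628 remainder 2 → not divisible by 4
Not divisible by 4 → not a leap year


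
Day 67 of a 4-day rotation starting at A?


Shifts: A, B, C, D
Start: A (index 0)
Day 67: (0 + 67 - 1) mod 4
= 66 mod 4
= 2
Index 2 → shift C

Shift C


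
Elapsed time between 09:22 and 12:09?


End time in minutes: 12×60 + 9 = 729
Start time in minutes: 9×60 + 22 = 562
Difference = 729 - 562 = 167 minutes
= 2 hours 47 minutes

2h 47m


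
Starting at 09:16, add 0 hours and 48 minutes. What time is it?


10:04

Start: 556 minutes from midnight
Add: 48 minutes
Total: 604 minutes
Hours: 604 ÷ 60 = 10 remainder 4


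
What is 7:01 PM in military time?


Input: 7:01 PM
PM: 7 + 12 = 19

19:01


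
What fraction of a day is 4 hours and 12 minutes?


Total minutes: 4×60 + 12 = 252
Day = 24×60 = 1440 minutes
Fraction = 252/1440 = 0.1750
As a percentage: 252/1440 × 100 = 17.50%

0.1750 (17.50%)


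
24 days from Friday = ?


Start: Friday (index 4)
(4 + 24) mod 7
= 28 mod 7
= 0
Index 0 → Monday

Monday


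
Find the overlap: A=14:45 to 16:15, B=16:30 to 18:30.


Meeting A: 885-975 (in minutes from midnight)
Meeting B: 990-1110
Overlap start = max(885, 990) = 990
Overlap end = min(975, 1110) = 975
Overlap = max(0, 975 - 990) = 0 min

0 minutes


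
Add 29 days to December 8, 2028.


January 6, 2029

Start: December 8, 2028
Add 29 days
December 8 → January 1: 31 - 8 + 1 = 24 days (29 - 24 = 5 left)
January 1 + 5 = January 6, 2029


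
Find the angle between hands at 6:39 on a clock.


Hour hand = 6×30 + 39×0.5 = 199.5°
Minute hand = 39×6 = 234°
Difference = |199.5 - 234| = 34.5°

34.5°


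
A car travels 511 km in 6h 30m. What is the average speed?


Distance: 511 km
Time: 6h 30m = 390 min = 390/60 = 13/2 hours
Speed = 511 ÷ (13/2) = 511 × 2 / 13 = 1022/13 ≈ 78.6 km/h

78.6 km/h


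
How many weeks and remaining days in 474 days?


67 weeks 5 days

Weeks: 474 ÷ 7 = 67 remainder 5


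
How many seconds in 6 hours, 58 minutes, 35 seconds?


25115 seconds

Hours: 6 × 3600 = 21600
Minutes: 58 × 60 = 3480
Seconds: 35
Total = 21600 + 3480 + 35 = 25115


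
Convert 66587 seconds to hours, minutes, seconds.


Hours: 66587 ÷ 3600 = 18 remainder 1787
Minutes: 1787 ÷ 60 = 29 remainder 47
Seconds: 47

18h 29m 47s


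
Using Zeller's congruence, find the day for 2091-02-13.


Tuesday

Zeller's congruence:
q=13, m=14, k=90, j=20
h = (13 + ⌊13×15/5⌋ + 90 + ⌊90/4⌋ + ⌊20/4⌋ - 2×20) mod 7
= (13 + 39 + 90 + 22 + 5 - 40) mod 7
= 129 mod 7 = 3
h=3 → Tuesday


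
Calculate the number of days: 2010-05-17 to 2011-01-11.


From May 17, 2010 to January 11, 2011
Rest of May 2010: 31 - 17 = 14
Full months: June 30, July 31, August 31, September 30, October 31, November 30, December 31
Days into January 2011: 11
Total = 14 + 30 + 31 + 31 + 30 + 31 + 30 + 31 + 11 = 239 days

239 days


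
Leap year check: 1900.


No

Rules: divisible by 4 AND (not by 100 OR by 400)
1900 ÷ 4 = 475 exactly → divisible by 4
1900 ÷ 100 = 19 exactly → divisible by 100
1900 ÷ 400 = 4 remainder 300 → not divisible by 400
Divisible by 100 but not by 400 → not a leap year


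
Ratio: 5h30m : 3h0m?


Duration 1: 330 minutes
Duration 2: 180 minutes
Ratio = 330:180
GCD = 30
Simplified = 11:6
As a decimal: 11/6 ≈ 1.83

11:6 (1.83)


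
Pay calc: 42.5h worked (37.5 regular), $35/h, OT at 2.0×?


Regular: 37.5h × $35 = $1312.50
Overtime: 42.5 - 37.5 = 5.0h
OT pay: 5.0h × $35 × 2.0 = $350.00
Total = $1312.50 + $350.00 = $1662.50

$1662.50


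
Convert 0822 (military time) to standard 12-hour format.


Hour: 8
8 < 12 → AM

8:22 AM


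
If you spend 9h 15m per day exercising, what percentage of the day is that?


38.5%

Time: 555 minutes
Day: 1440 minutes
Percentage = (555/1440) × 100 ≈ 38.5%


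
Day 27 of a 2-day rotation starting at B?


Shifts: A, B
Start: B (index 1)
Day 27: (1 + 27 - 1) mod 2
= 27 mod 2
= 1
Index 1 → shift B

Shift B


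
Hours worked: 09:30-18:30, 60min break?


Total time = (18×60+30) - (9×60+30)
= 1110 - 570 = 540 min
Minus break: 540 - 60 = 480 min
= 8h 0m

8h 0m (480 minutes)


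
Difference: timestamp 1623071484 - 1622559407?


512077 seconds (142.2 hours / 5.93 days)

Difference = 1623071484 - 1622559407 = 512077 seconds
In hours: 512077 / 3600 ≈ 142.2
In days: 512077 / 86400 ≈ 5.93


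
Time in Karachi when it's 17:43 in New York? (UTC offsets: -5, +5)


Time difference = UTC+5 - UTC-5 = +10 hours
New hour = (17 + 10) mod 24
= 27 mod 24 = 3
Minutes unchanged → 03:43; 27 ≥ 24 → next day

03:43 (next day)


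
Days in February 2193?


28 days

Month: February (month 2)
February: 28 or 29 (leap year)
2193 leap year? No


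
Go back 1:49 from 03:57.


Start: 237 minutes from midnight
Subtract: 109 minutes
Remaining: 237 - 109 = 128
Hours: 2, Minutes: 8

02:08


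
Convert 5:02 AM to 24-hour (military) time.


05:02

Input: 5:02 AM
AM hour stays: 5


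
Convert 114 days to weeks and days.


16 weeks 2 days

Weeks: 114 ÷ 7 = 16 remainder 2


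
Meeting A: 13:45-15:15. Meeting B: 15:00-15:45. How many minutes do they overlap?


Meeting A: 825-915 (in minutes from midnight)
Meeting B: 900-945
Overlap start = max(825, 900) = 900
Overlap end = min(915, 945) = 915
Overlap = max(0, 915 - 900) = 15 min

15 minutes


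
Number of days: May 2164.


Month: May (month 5)
May has 31 days

31 days


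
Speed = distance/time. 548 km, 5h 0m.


Distance: 548 km
Time: 5 hours
Speed = 548 / 5 = 109.6 km/h

109.6 km/h


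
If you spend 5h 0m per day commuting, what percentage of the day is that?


20.8%

Time: 300 minutes
Day: 1440 minutes
Percentage = (300/1440) × 100 ≈ 20.8%


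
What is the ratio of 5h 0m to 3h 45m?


4:3 (1.33)

Duration 1: 300 minutes
Duration 2: 225 minutes
Ratio = 300:225
GCD = 75
Simplified = 4:3
As a decimal: 4/3 ≈ 1.33


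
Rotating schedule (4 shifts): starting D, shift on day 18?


Shift A

Shifts: A, B, C, D
Start: D (index 3)
Day 18: (3 + 18 - 1) mod 4
= 20 mod 4
= 0
Index 0 → shift A


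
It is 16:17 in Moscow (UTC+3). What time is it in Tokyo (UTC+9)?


22:17

Time difference = UTC+9 - UTC+3 = +6 hours
New hour = (16 + 6) mod 24
= 22 mod 24 = 22
Minutes unchanged → 22:17


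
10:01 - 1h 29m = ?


Start: 601 minutes from midnight
Subtract: 89 minutes
Remaining: 601 - 89 = 512
Hours: 8, Minutes: 32

08:32


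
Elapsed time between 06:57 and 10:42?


End time in minutes: 10×60 + 42 = 642
Start time in minutes: 6×60 + 57 = 417
Difference = 642 - 417 = 225 minutes
= 3 hours 45 minutes

3h 45m


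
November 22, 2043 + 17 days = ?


Start: November 22, 2043
Add 17 days
November 22 → December 1: 30 - 22 + 1 = 9 days (17 - 9 = 8 left)
December 1 + 8 = December 9, 2043

December 9, 2043


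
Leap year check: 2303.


No

Rules: divisible by 4 AND (not by 100 OR by 400)
2303 ÷ 4 = 575 remainder 3 → not divisible by 4
Not divisible by 4 → not a leap year


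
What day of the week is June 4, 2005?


Saturday

Zeller's congruence:
q=4, m=6, k=5, j=20
h = (4 + ⌊13×7/5⌋ + 5 + ⌊5/4⌋ + ⌊20/4⌋ - 2×20) mod 7
= (4 + 18 + 5 + 1 + 5 - 40) mod 7
= -7 mod 7 = 0
h=0 → Saturday


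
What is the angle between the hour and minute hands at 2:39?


154.5°

Hour hand = 2×30 + 39×0.5 = 79.5°
Minute hand = 39×6 = 234°
Difference = |79.5 - 234| = 154.5°


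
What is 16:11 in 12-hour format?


Hour: 16
16 - 12 = 4 → PM

4:11 PM


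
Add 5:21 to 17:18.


22:39

Start: 1038 minutes from midnight
Add: 321 minutes
Total: 1359 minutes
Hours: 1359 ÷ 60 = 22 remainder 39


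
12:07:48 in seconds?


Hours: 12 × 3600 = 43200
Minutes: 7 × 60 = 420
Seconds: 48
Total = 43200 + 420 + 48 = 43668

43668 seconds


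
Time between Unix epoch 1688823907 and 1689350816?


526909 seconds (146.4 hours / 6.10 days)

Difference = 1689350816 - 1688823907 = 526909 seconds
In hours: 526909 / 3600 ≈ 146.4
In days: 526909 / 86400 ≈ 6.10


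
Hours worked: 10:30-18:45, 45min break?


7h 30m (450 minutes)

Total time = (18×60+45) - (10×60+30)
= 1125 - 630 = 495 min
Minus break: 495 - 45 = 450 min
= 7h 30m


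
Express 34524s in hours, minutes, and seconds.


9h 35m 24s

Hours: 34524 ÷ 3600 = 9 remainder 2124
Minutes: 2124 ÷ 60 = 35 remainder 24
Seconds: 24


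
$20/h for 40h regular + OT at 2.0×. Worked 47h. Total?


$1080.00

Regular: 40h × $20 = $800.00
Overtime: 47 - 40 = 7h
OT pay: 7h × $20 × 2.0 = $280.00
Total = $800.00 + $280.00 = $1080.00


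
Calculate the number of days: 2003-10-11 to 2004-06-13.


From October 11, 2003 to June 13, 2004
Rest of October 2003: 31 - 11 = 20
Full months: November 30, December 31, January 31, February 2004 29, March 31, April 30, May 31
Days into June 2004: 13
Total = 20 + 30 + 31 + 31 + 29 + 31 + 30 + 31 + 13 = 246 days

246 days


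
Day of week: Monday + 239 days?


Start: Monday (index 0)
(0 + 239) mod 7
= 239 mod 7
= 1
Index 1 → Tuesday

Tuesday


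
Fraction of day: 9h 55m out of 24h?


0.4132 (41.32%)

Total minutes: 9×60 + 55 = 595
Day = 24×60 = 1440 minutes
Fraction = 595/1440 ≈ 0.4132
As a percentage: 595/1440 × 100 ≈ 41.32%


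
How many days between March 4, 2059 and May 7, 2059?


64 days

From March 4, 2059 to May 7, 2059
Rest of March 2059: 31 - 4 = 27
Full months: April 30
Days into May 2059: 7
Total = 27 + 30 + 7 = 64 days


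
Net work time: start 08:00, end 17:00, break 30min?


8h 30m (510 minutes)

Total time = (17×60+0) - (8×60+0)
= 1020 - 480 = 540 min
Minus break: 540 - 30 = 510 min
= 8h 30m


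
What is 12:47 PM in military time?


12:47

Input: 12:47 PM
12 PM → 12 (noon)


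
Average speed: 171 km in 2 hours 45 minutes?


Distance: 171 km
Time: 2h 45m = 165 min = 165/60 = 11/4 hours
Speed = 171 ÷ (11/4) = 171 × 4 / 11 = 684/11 ≈ 62.2 km/h

62.2 km/h


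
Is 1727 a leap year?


No

Rules: divisible by 4 AND (not by 100 OR by 400)
1727 ÷ 4 = 431 remainder 3 → not divisible by 4
Not divisible by 4 → not a leap year


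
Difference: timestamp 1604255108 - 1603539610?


Difference = 1604255108 - 1603539610 = 715498 seconds
In hours: 715498 / 3600 ≈ 198.7
In days: 715498 / 86400 ≈ 8.28

715498 seconds (198.7 hours / 8.28 days)


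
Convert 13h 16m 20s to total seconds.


Hours: 13 × 3600 = 46800
Minutes: 16 × 60 = 960
Seconds: 20
Total = 46800 + 960 + 20 = 47780

47780 seconds


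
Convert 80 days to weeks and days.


Weeks: 80 ÷ 7 = 11 remainder 3

11 weeks 3 days


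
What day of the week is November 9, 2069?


Zeller's congruence:
q=9, m=11, k=69, j=20
h = (9 + ⌊13×12/5⌋ + 69 + ⌊69/4⌋ + ⌊20/4⌋ - 2×20) mod 7
= (9 + 31 + 69 + 17 + 5 - 40) mod 7
= 91 mod 7 = 0
h=0 → Saturday

Saturday


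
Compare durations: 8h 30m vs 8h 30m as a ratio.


Duration 1: 510 minutes
Duration 2: 510 minutes
Ratio = 510:510
GCD = 510
Simplified = 1:1
As a decimal: 1/1 = 1.00

1:1 (1.00)


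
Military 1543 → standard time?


3:43 PM

Hour: 15
15 - 12 = 3 → PM


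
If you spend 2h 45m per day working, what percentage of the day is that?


Time: 165 minutes
Day: 1440 minutes
Percentage = (165/1440) × 100 ≈ 11.5%

11.5%


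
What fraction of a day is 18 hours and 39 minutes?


Total minutes: 18×60 + 39 = 1119
Day = 24×60 = 1440 minutes
Fraction = 1119/1440 ≈ 0.7771
As a percentage: 1119/1440 × 100 ≈ 77.71%

0.7771 (77.71%)


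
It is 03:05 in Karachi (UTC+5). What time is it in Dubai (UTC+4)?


02:05

Time difference = UTC+4 - UTC+5 = -1 hours
New hour = (3 -1) mod 24
= 2 mod 24 = 2
Minutes unchanged → 02:05


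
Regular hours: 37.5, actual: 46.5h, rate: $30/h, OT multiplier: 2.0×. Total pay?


$1665.00

Regular: 37.5h × $30 = $1125.00
Overtime: 46.5 - 37.5 = 9.0h
OT pay: 9.0h × $30 × 2.0 = $540.00
Total = $1125.00 + $540.00 = $1665.00


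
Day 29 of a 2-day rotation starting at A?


Shift A

Shifts: A, B
Start: A (index 0)
Day 29: (0 + 29 - 1) mod 2
= 28 mod 2
= 0
Index 0 → shift A


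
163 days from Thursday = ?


Start: Thursday (index 3)
(3 + 163) mod 7
= 166 mod 7
= 5
Index 5 → Saturday

Saturday


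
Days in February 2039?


28 days

Month: February (month 2)
February: 28 or 29 (leap year)
2039 leap year? No


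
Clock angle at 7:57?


Hour hand = 7×30 + 57×0.5 = 238.5°
Minute hand = 57×6 = 342°
Difference = |238.5 - 342| = 103.5°

103.5°


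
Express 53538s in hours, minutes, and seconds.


Hours: 53538 ÷ 3600 = 14 remainder 3138
Minutes: 3138 ÷ 60 = 52 remainder 18
Seconds: 18

14h 52m 18s


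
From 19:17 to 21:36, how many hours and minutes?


2h 19m

End time in minutes: 21×60 + 36 = 1296
Start time in minutes: 19×60 + 17 = 1157
Difference = 1296 - 1157 = 139 minutes
= 2 hours 19 minutes


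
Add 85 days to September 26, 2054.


Start: September 26, 2054
Add 85 days
September 26 → October 1: 30 - 26 + 1 = 5 days (85 - 5 = 80 left)
October 1 → November 1: 31 - 1 + 1 = 31 days (80 - 31 = 49 left)
November 1 → December 1: 30 - 1 + 1 = 30 days (49 - 30 = 19 left)
December 1 + 19 = December 20, 2054

December 20, 2054


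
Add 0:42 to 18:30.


Start: 1110 minutes from midnight
Add: 42 minutes
Total: 1152 minutes
Hours: 1152 ÷ 60 = 19 remainder 12

19:12


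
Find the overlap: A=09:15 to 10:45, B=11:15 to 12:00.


Meeting A: 555-645 (in minutes from midnight)
Meeting B: 675-720
Overlap start = max(555, 675) = 675
Overlap end = min(645, 720) = 645
Overlap = max(0, 645 - 675) = 0 min

0 minutes


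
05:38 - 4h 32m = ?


Start: 338 minutes from midnight
Subtract: 272 minutes
Remaining: 338 - 272 = 66
Hours: 1, Minutes: 6

01:06


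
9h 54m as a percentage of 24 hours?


Total minutes: 9×60 + 54 = 594
Day = 24×60 = 1440 minutes
Fraction = 594/1440 = 0.4125
As a percentage: 594/1440 × 100 = 41.25%

0.4125 (41.25%)


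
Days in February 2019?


Month: February (month 2)
February: 28 or 29 (leap year)
2019 leap year? No

28 days


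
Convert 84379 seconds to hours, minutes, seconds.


Hours: 84379 ÷ 3600 = 23 remainder 1579
Minutes: 1579 ÷ 60 = 26 remainder 19
Seconds: 19

23h 26m 19s


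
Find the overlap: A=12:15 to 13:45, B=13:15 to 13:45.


Meeting A: 735-825 (in minutes from midnight)
Meeting B: 795-825
Overlap start = max(735, 795) = 795
Overlap end = min(825, 825) = 825
Overlap = max(0, 825 - 795) = 30 min

30 minutes


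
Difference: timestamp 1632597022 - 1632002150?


Difference = 1632597022 - 1632002150 = 594872 seconds
In hours: 594872 / 3600 ≈ 165.2
In days: 594872 / 86400 ≈ 6.89

594872 seconds (165.2 hours / 6.89 days)


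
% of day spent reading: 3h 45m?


15.6%

Time: 225 minutes
Day: 1440 minutes
Percentage = (225/1440) × 100 ≈ 15.6%


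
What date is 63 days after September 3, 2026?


November 5, 2026

Start: September 3, 2026
Add 63 days
September 3 → October 1: 30 - 3 + 1 = 28 days (63 - 28 = 35 left)
October 1 → November 1: 31 - 1 + 1 = 31 days (35 - 31 = 4 left)
November 1 + 4 = November 5, 2026


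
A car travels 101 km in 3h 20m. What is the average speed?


30.3 km/h

Distance: 101 km
Time: 3h 20m = 200 min = 200/60 = 10/3 hours
Speed = 101 ÷ (10/3) = 101 × 3 / 10 = 303/10 = 30.3 km/h


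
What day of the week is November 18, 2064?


Zeller's congruence:
q=18, m=11, k=64, j=20
h = (18 + ⌊13×12/5⌋ + 64 + ⌊64/4⌋ + ⌊20/4⌋ - 2×20) mod 7
= (18 + 31 + 64 + 16 + 5 - 40) mod 7
= 94 mod 7 = 3
h=3 → Tuesday

Tuesday


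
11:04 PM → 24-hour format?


Input: 11:04 PM
PM: 11 + 12 = 23

23:04


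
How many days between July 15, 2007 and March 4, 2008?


233 days

From July 15, 2007 to March 4, 2008
Rest of July 2007: 31 - 15 = 16
Full months: August 31, September 30, October 31, November 30, December 31, January 31, February 2008 29
Days into March 2008: 4
Total = 16 + 31 + 30 + 31 + 30 + 31 + 31 + 29 + 4 = 233 days


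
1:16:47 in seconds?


4607 seconds

Hours: 1 × 3600 = 3600
Minutes: 16 × 60 = 960
Seconds: 47
Total = 3600 + 960 + 47 = 4607


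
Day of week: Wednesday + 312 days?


Start: Wednesday (index 2)
(2 + 312) mod 7
= 314 mod 7
= 6
Index 6 → Sunday

Sunday


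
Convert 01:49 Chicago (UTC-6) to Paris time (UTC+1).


08:49

Time difference = UTC+1 - UTC-6 = +7 hours
New hour = (1 + 7) mod 24
= 8 mod 24 = 8
Minutes unchanged → 08:49


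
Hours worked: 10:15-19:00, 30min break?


8h 15m (495 minutes)

Total time = (19×60+0) - (10×60+15)
= 1140 - 615 = 525 min
Minus break: 525 - 30 = 495 min
= 8h 15m


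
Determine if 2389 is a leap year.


Rules: divisible by 4 AND (not by 100 OR by 400)
2389 ÷ 4 = 597 remainder 1 → not divisible by 4
Not divisible by 4 → not a leap year

No


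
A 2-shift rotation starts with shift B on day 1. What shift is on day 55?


Shifts: A, B
Start: B (index 1)
Day 55: (1 + 55 - 1) mod 2
= 55 mod 2
= 1
Index 1 → shift B

Shift B


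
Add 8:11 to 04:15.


Start: 255 minutes from midnight
Add: 491 minutes
Total: 746 minutes
Hours: 746 ÷ 60 = 12 remainder 26

12:26


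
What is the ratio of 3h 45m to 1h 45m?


15:7 (2.14)

Duration 1: 225 minutes
Duration 2: 105 minutes
Ratio = 225:105
GCD = 15
Simplified = 15:7
As a decimal: 15/7 ≈ 2.14


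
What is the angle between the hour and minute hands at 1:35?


162.5°

Hour hand = 1×30 + 35×0.5 = 47.5°
Minute hand = 35×6 = 210°
Difference = |47.5 - 210| = 162.5°


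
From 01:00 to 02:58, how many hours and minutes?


End time in minutes: 2×60 + 58 = 178
Start time in minutes: 1×60 + 0 = 60
Difference = 178 - 60 = 118 minutes
= 1 hours 58 minutes

1h 58m


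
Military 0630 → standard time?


Hour: 6
6 < 12 → AM

6:30 AM


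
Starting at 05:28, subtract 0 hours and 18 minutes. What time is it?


05:10

Start: 328 minutes from midnight
Subtract: 18 minutes
Remaining: 328 - 18 = 310
Hours: 5, Minutes: 10


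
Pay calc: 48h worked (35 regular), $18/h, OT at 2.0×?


Regular: 35h × $18 = $630.00
Overtime: 48 - 35 = 13h
OT pay: 13h × $18 × 2.0 = $468.00
Total = $630.00 + $468.00 = $1098.00

$1098.00


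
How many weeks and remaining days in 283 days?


Weeks: 283 ÷ 7 = 40 remainder 3

40 weeks 3 days


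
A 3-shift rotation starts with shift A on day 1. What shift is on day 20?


Shift B

Shifts: A, B, C
Start: A (index 0)
Day 20: (0 + 20 - 1) mod 3
= 19 mod 3
= 1
Index 1 → shift B


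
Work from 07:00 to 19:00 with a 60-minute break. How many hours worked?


Total time = (19×60+0) - (7×60+0)
= 1140 - 420 = 720 min
Minus break: 720 - 60 = 660 min
= 11h 0m

11h 0m (660 minutes)


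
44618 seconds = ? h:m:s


12h 23m 38s

Hours: 44618 ÷ 3600 = 12 remainder 1418
Minutes: 1418 ÷ 60 = 23 remainder 38
Seconds: 38


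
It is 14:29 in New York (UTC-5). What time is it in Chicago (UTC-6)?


13:29

Time difference = UTC-6 - UTC-5 = -1 hours
New hour = (14 -1) mod 24
= 13 mod 24 = 13
Minutes unchanged → 13:29


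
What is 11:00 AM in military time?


11:00

Input: 11:00 AM
AM hour stays: 11


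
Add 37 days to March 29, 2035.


May 5, 2035

Start: March 29, 2035
Add 37 days
March 29 → April 1: 31 - 29 + 1 = 3 days (37 - 3 = 34 left)
April 1 → May 1: 30 - 1 + 1 = 30 days (34 - 30 = 4 left)
May 1 + 4 = May 5, 2035


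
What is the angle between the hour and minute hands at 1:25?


107.5°

Hour hand = 1×30 + 25×0.5 = 42.5°
Minute hand = 25×6 = 150°
Difference = |42.5 - 150| = 107.5°


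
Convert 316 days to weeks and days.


45 weeks 1 days

Weeks: 316 ÷ 7 = 45 remainder 1


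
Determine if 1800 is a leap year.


Rules: divisible by 4 AND (not by 100 OR by 400)
1800 ÷ 4 = 450 exactly → divisible by 4
1800 ÷ 100 = 18 exactly → divisible by 100
1800 ÷ 400 = 4 remainder 200 → not divisible by 400
Divisible by 100 but not by 400 → not a leap year

No


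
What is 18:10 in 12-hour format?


Hour: 18
18 - 12 = 6 → PM

6:10 PM


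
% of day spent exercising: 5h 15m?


21.9%

Time: 315 minutes
Day: 1440 minutes
Percentage = (315/1440) × 100 ≈ 21.9%


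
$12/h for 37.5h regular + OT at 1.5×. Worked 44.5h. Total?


$576.00

Regular: 37.5h × $12 = $450.00
Overtime: 44.5 - 37.5 = 7.0h
OT pay: 7.0h × $12 × 1.5 = $126.00
Total = $450.00 + $126.00 = $576.00


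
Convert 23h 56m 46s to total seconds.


Hours: 23 × 3600 = 82800
Minutes: 56 × 60 = 3360
Seconds: 46
Total = 82800 + 3360 + 46 = 86206

86206 seconds


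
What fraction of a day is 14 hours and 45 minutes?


0.6146 (61.46%)

Total minutes: 14×60 + 45 = 885
Day = 24×60 = 1440 minutes
Fraction = 885/1440 ≈ 0.6146
As a percentage: 885/1440 × 100 ≈ 61.46%


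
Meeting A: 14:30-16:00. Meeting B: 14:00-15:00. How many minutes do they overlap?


30 minutes

Meeting A: 870-960 (in minutes from midnight)
Meeting B: 840-900
Overlap start = max(870, 840) = 870
Overlap end = min(960, 900) = 900
Overlap = max(0, 900 - 870) = 30 min


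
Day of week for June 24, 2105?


Wednesday

Zeller's congruence:
q=24, m=6, k=5, j=21
h = (24 + ⌊13×7/5⌋ + 5 + ⌊5/4⌋ + ⌊21/4⌋ - 2×21) mod 7
= (24 + 18 + 5 + 1 + 5 - 42) mod 7
= 11 mod 7 = 4
h=4 → Wednesday


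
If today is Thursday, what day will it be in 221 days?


Start: Thursday (index 3)
(3 + 221) mod 7
= 224 mod 7
= 0
Index 0 → Monday

Monday


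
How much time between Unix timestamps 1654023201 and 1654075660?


52459 seconds (14.6 hours / 0.61 days)

Difference = 1654075660 - 1654023201 = 52459 seconds
In hours: 52459 / 3600 ≈ 14.6
In days: 52459 / 86400 ≈ 0.61


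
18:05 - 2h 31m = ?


Start: 1085 minutes from midnight
Subtract: 151 minutes
Remaining: 1085 - 151 = 934
Hours: 15, Minutes: 34

15:34


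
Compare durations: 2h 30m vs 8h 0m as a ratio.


Duration 1: 150 minutes
Duration 2: 480 minutes
Ratio = 150:480
GCD = 30
Simplified = 5:16
As a decimal: 5/16 ≈ 0.31

5:16 (0.31)


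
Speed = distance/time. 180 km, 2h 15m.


Distance: 180 km
Time: 2h 15m = 135 min = 135/60 = 9/4 hours
Speed = 180 ÷ (9/4) = 180 × 4 / 9 = 720/9 = 80.0 km/h

80.0 km/h


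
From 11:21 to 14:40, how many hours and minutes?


End time in minutes: 14×60 + 40 = 880
Start time in minutes: 11×60 + 21 = 681
Difference = 880 - 681 = 199 minutes
= 3 hours 19 minutes

3h 19m


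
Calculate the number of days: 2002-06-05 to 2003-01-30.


From June 5, 2002 to January 30, 2003
Rest of June 2002: 30 - 5 = 25
Full months: July 31, August 31, September 30, October 31, November 30, December 31
Days into January 2003: 30
Total = 25 + 31 + 31 + 30 + 31 + 30 + 31 + 30 = 239 days

239 days
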